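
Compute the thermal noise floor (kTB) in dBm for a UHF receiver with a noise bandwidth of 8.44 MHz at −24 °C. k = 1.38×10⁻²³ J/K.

−105.4 dBm

T = −24 °C + 273.15 = 249.15 K
P_n = kTB = 1.38×10⁻²³ × 249.15 × 8.44×10⁶ = 2.90×10⁻¹⁴ W
In dBm: 10 log₁₀(2.90×10⁻¹⁴ / 10⁻³) = −105.4 dBm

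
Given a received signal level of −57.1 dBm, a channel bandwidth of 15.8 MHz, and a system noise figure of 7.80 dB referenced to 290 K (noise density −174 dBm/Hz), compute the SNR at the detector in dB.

Noise floor: N = −174 + 10 log₁₀(B) + NF
10 log₁₀(1.58×10⁷) = 71.99 dB
N = −174 + 71.99 + 7.80 = −94.21 dBm
SNR = P_sig − N = −57.1 − (−94.21) = 37.11 dB → 37.1 dB

37.1 dB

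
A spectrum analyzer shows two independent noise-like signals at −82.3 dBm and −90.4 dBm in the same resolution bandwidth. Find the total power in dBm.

Convert to linear, add, convert back:
P₁ = 5.89×10⁻¹² W, P₂ = 9.12×10⁻¹³ W
P_tot = 6.80×10⁻¹² W → 10 log₁₀(P_tot / 10⁻³) = −81.7 dBm

−81.7 dBm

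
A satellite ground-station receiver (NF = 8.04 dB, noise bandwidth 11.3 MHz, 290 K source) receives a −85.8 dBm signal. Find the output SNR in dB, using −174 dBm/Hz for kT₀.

Noise floor: N = −174 + 10 log₁₀(B) + NF
10 log₁₀(1.13×10⁷) = 70.53 dB
N = −174 + 70.53 + 8.04 = −95.43 dBm
SNR = P_sig − N = −85.8 − (−95.43) = 9.63 dB → 9.6 dB

9.6 dB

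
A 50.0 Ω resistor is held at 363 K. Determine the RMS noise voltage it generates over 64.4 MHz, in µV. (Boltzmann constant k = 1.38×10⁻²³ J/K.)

V_n = √(4kTRB)
4kTRB = 4 × 1.38×10⁻²³ × 363 × 5.00×10¹ × 6.44×10⁷ = 6.45×10⁻¹¹ V²
V_n = √(6.45×10⁻¹¹) = 8.03×10⁻⁶ V = 8.03 µV

8.03 µV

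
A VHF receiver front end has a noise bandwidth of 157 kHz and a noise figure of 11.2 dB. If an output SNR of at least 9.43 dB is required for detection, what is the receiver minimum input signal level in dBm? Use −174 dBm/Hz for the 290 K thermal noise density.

−101.4 dBm

Sensitivity = −174 + 10 log₁₀(B) + NF + SNR_min
= −174 + 51.96 + 11.2 + 9.43
= −101.41 dBm → −101.4 dBm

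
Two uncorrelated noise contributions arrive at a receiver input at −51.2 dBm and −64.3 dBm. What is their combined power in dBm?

Convert to linear, add, convert back:
P₁ = 7.59×10⁻⁹ W, P₂ = 3.72×10⁻¹⁰ W
P_tot = 7.96×10⁻⁹ W → 10 log₁₀(P_tot / 10⁻³) = −51.0 dBm

−51.0 dBm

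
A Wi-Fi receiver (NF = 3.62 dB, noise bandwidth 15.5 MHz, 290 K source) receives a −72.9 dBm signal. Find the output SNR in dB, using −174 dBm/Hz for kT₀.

25.6 dB

Noise floor: N = −174 + 10 log₁₀(B) + NF
10 log₁₀(1.55×10⁷) = 71.9 dB
N = −174 + 71.9 + 3.62 = −98.48 dBm
SNR = P_sig − N = −72.9 − (−98.48) = 25.58 dB → 25.6 dB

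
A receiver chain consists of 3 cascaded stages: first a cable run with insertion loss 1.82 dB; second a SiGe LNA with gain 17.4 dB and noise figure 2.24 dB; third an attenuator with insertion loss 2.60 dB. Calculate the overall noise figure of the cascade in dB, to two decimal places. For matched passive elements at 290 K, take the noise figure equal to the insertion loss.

4.10 dB

Convert to linear (a loss of L dB is a gain of −L dB): F_i = 10^(NF_i/10), G_i = 10^(G_i,dB/10)
  Stage 1: F_1 = 10^(1.82/10) = 1.521, G_1 = 10^(−1.82/10) = 0.6577
  Stage 2: F_2 = 10^(2.24/10) = 1.675, G_2 = 10^(17.4/10) = 54.95
  Stage 3: F_3 = 10^(2.60/10) = 1.820, G_3 = 10^(−2.60/10) = 0.5495
Friis cascade:
  F = 1.521 + (1.675 − 1)/0.6577 + (1.820 − 1)/36.14 = 2.570
NF = 10 log₁₀(2.570) = 4.10 dB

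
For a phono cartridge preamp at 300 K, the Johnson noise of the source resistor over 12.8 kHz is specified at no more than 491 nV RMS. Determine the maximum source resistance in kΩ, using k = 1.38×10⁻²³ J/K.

1.14 kΩ

Johnson–Nyquist: V_n = √(4kTRB) ⇒ R = V_n² / (4kTB)
4kTB = 4 × 1.38×10⁻²³ × 300 × 1.28×10⁴ = 2.12×10⁻¹⁶
R = (4.91×10⁻⁷)² / 2.12×10⁻¹⁶ = 1.14×10³ Ω = 1.14 kΩ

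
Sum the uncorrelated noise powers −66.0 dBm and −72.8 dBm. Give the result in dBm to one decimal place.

−65.2 dBm

Convert to linear, add, convert back:
P₁ = 2.51×10⁻¹⁰ W, P₂ = 5.25×10⁻¹¹ W
P_tot = 3.04×10⁻¹⁰ W → 10 log₁₀(P_tot / 10⁻³) = −65.2 dBm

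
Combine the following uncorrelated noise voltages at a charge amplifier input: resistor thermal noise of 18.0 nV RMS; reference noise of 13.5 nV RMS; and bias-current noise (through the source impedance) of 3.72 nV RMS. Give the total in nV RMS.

Uncorrelated sources add in power (mean-square): V_tot = √(ΣV_i²)
V_tot = √[(1.80×10⁻⁸)² + (1.35×10⁻⁸)² + (3.72×10⁻⁹)²] = 2.28×10⁻⁸ V = 22.8 nV

22.8 nV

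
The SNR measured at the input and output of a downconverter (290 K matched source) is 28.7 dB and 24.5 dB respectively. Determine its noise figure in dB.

4.2 dB

NF (dB) = SNR_in(dB) − SNR_out(dB) when the source is at T₀
NF = 28.7 − 24.5 = 4.2 dB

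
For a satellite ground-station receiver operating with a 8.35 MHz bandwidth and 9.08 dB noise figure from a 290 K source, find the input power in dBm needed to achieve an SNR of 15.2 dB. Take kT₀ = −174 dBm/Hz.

Sensitivity = −174 + 10 log₁₀(B) + NF + SNR_min
= −174 + 69.22 + 9.08 + 15.2
= −80.50 dBm → −80.5 dBm

−80.5 dBm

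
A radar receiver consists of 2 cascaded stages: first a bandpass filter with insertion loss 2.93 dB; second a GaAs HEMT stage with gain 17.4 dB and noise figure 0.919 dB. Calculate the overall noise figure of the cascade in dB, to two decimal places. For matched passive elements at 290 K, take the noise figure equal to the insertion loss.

3.85 dB

Convert to linear (a loss of L dB is a gain of −L dB): F_i = 10^(NF_i/10), G_i = 10^(G_i,dB/10)
  Stage 1: F_1 = 10^(2.93/10) = 1.963, G_1 = 10^(−2.93/10) = 0.5093
  Stage 2: F_2 = 10^(0.919/10) = 1.236, G_2 = 10^(17.4/10) = 54.95
Friis cascade:
  F = 1.963 + (1.236 − 1)/0.5093 = 2.426
NF = 10 log₁₀(2.426) = 3.85 dB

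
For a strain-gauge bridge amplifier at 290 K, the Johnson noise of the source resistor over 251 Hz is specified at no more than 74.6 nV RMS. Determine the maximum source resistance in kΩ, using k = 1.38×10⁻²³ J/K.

1.39 kΩ

Johnson–Nyquist: V_n = √(4kTRB) ⇒ R = V_n² / (4kTB)
4kTB = 4 × 1.38×10⁻²³ × 290 × 2.51×10² = 4.02×10⁻¹⁸
R = (7.46×10⁻⁸)² / 4.02×10⁻¹⁸ = 1.39×10³ Ω = 1.39 kΩ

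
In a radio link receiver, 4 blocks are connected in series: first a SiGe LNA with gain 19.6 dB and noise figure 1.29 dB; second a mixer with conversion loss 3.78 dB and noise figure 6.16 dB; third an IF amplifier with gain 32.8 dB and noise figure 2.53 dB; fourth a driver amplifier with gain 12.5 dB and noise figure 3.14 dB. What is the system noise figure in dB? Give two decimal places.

1.46 dB

Convert to linear (a loss of L dB is a gain of −L dB): F_i = 10^(NF_i/10), G_i = 10^(G_i,dB/10)
  Stage 1: F_1 = 10^(1.29/10) = 1.346, G_1 = 10^(19.6/10) = 91.20
  Stage 2: F_2 = 10^(6.16/10) = 4.130, G_2 = 10^(−3.78/10) = 0.4188
  Stage 3: F_3 = 10^(2.53/10) = 1.791, G_3 = 10^(32.8/10) = 1905
  Stage 4: F_4 = 10^(3.14/10) = 2.061, G_4 = 10^(12.5/10) = 17.78
Friis cascade:
  F = 1.346 + (4.130 − 1)/91.20 + (1.791 − 1)/38.19 + (2.061 − 1)/7.278×10⁴ = 1.401
NF = 10 log₁₀(1.401) = 1.46 dB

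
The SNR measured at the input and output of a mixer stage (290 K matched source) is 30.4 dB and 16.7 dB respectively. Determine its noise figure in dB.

NF (dB) = SNR_in(dB) − SNR_out(dB) when the source is at T₀
NF = 30.4 − 16.7 = 13.7 dB

13.7 dB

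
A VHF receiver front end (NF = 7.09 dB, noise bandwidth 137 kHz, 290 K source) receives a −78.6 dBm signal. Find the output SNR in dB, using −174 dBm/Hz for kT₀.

Noise floor: N = −174 + 10 log₁₀(B) + NF
10 log₁₀(1.37×10⁵) = 51.37 dB
N = −174 + 51.37 + 7.09 = −115.54 dBm
SNR = P_sig − N = −78.6 − (−115.54) = 36.94 dB → 36.9 dB

36.9 dB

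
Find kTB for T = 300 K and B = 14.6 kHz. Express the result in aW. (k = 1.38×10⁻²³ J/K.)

60.4 aW

P_n = kTB = 1.38×10⁻²³ × 300 × 1.46×10⁴ = 6.04×10⁻¹⁷ W = 60.4 aW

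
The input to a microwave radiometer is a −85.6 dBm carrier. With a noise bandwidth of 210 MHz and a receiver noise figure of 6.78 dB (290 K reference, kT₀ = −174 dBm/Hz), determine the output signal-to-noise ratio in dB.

−1.6 dB

Noise floor: N = −174 + 10 log₁₀(B) + NF
10 log₁₀(2.10×10⁸) = 83.22 dB
N = −174 + 83.22 + 6.78 = −84.00 dBm
SNR = P_sig − N = −85.6 − (−84.00) = −1.60 dB → −1.6 dB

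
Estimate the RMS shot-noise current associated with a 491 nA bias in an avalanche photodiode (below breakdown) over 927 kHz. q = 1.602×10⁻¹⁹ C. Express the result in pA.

382 pA

I_n = √(2qI·B)
2qI·B = 2 × 1.602×10⁻¹⁹ × 4.91×10⁻⁷ × 9.27×10⁵ = 1.46×10⁻¹⁹ A²
I_n = √(1.46×10⁻¹⁹) = 3.82×10⁻¹⁰ A = 382 pA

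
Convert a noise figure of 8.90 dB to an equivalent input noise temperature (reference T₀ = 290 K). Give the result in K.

1961 K

F = 10^(8.90/10) = 7.76247
T_e = (F − 1)·T₀ = (7.76247 − 1) × 290 = 1961 K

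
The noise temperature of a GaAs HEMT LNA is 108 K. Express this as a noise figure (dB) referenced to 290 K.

F = 1 + T_e/T₀ = 1 + 108/290 = 1.37241
NF = 10 log₁₀(1.37241) = 1.37 dB

1.37 dB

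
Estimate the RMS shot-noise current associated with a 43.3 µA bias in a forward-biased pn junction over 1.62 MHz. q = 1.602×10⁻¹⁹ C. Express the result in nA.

I_n = √(2qI·B)
2qI·B = 2 × 1.602×10⁻¹⁹ × 4.33×10⁻⁵ × 1.62×10⁶ = 2.25×10⁻¹⁷ A²
I_n = √(2.25×10⁻¹⁷) = 4.74×10⁻⁹ A = 4.74 nA

4.74 nA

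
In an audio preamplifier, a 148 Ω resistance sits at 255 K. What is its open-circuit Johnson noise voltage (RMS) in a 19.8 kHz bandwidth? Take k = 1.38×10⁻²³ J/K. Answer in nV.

V_n = √(4kTRB)
4kTRB = 4 × 1.38×10⁻²³ × 255 × 1.48×10² × 1.98×10⁴ = 4.12×10⁻¹⁴ V²
V_n = √(4.12×10⁻¹⁴) = 2.03×10⁻⁷ V = 203 nV

203 nV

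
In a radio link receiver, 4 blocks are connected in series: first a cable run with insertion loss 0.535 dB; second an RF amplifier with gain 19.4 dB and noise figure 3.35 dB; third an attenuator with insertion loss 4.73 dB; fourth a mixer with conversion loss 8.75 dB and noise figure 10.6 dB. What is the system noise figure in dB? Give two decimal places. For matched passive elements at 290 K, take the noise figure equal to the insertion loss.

4.59 dB

Convert to linear (a loss of L dB is a gain of −L dB): F_i = 10^(NF_i/10), G_i = 10^(G_i,dB/10)
  Stage 1: F_1 = 10^(0.535/10) = 1.131, G_1 = 10^(−0.535/10) = 0.8841
  Stage 2: F_2 = 10^(3.35/10) = 2.163, G_2 = 10^(19.4/10) = 87.10
  Stage 3: F_3 = 10^(4.73/10) = 2.972, G_3 = 10^(−4.73/10) = 0.3365
  Stage 4: F_4 = 10^(10.6/10) = 11.48, G_4 = 10^(−8.75/10) = 0.1334
Friis cascade:
  F = 1.131 + (2.163 − 1)/0.8841 + (2.972 − 1)/77.00 + (11.48 − 1)/25.91 = 2.876
NF = 10 log₁₀(2.876) = 4.59 dB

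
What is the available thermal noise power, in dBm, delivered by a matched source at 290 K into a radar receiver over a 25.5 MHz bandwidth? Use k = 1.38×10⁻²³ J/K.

P_n = kTB = 1.38×10⁻²³ × 290 × 2.55×10⁷ = 1.02×10⁻¹³ W
In dBm: 10 log₁₀(1.02×10⁻¹³ / 10⁻³) = −99.9 dBm

−99.9 dBm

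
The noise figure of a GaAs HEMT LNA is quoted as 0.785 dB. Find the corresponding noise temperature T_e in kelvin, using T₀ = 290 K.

F = 10^(0.785/10) = 1.19812
T_e = (F − 1)·T₀ = (1.19812 − 1) × 290 = 57.5 K

57.5 K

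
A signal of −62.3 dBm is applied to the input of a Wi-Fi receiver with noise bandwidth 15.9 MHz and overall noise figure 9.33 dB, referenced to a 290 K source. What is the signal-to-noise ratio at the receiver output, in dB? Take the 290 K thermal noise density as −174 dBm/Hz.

30.4 dB

Noise floor: N = −174 + 10 log₁₀(B) + NF
10 log₁₀(1.59×10⁷) = 72.01 dB
N = −174 + 72.01 + 9.33 = −92.66 dBm
SNR = P_sig − N = −62.3 − (−92.66) = 30.36 dB → 30.4 dB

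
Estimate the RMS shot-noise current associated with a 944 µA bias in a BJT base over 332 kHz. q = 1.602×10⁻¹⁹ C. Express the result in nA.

10.0 nA

I_n = √(2qI·B)
2qI·B = 2 × 1.602×10⁻¹⁹ × 9.44×10⁻⁴ × 3.32×10⁵ = 1.00×10⁻¹⁶ A²
I_n = √(1.00×10⁻¹⁶) = 1.00×10⁻⁸ A = 10.0 nA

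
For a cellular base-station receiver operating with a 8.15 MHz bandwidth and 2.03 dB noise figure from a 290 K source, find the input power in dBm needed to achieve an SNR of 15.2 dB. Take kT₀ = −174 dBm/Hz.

−87.7 dBm

Sensitivity = −174 + 10 log₁₀(B) + NF + SNR_min
= −174 + 69.11 + 2.03 + 15.2
= −87.66 dBm → −87.7 dBm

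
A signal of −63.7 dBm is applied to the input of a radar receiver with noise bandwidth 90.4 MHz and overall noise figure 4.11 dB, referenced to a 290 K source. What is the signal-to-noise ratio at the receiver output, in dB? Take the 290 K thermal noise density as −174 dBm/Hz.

Noise floor: N = −174 + 10 log₁₀(B) + NF
10 log₁₀(9.04×10⁷) = 79.56 dB
N = −174 + 79.56 + 4.11 = −90.33 dBm
SNR = P_sig − N = −63.7 − (−90.33) = 26.63 dB → 26.6 dB

26.6 dB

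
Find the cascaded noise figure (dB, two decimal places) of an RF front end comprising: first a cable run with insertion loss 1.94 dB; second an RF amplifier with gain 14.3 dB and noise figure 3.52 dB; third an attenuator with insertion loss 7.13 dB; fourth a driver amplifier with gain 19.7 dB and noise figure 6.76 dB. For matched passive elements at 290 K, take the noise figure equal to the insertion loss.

6.88 dB

Convert to linear (a loss of L dB is a gain of −L dB): F_i = 10^(NF_i/10), G_i = 10^(G_i,dB/10)
  Stage 1: F_1 = 10^(1.94/10) = 1.563, G_1 = 10^(−1.94/10) = 0.6397
  Stage 2: F_2 = 10^(3.52/10) = 2.249, G_2 = 10^(14.3/10) = 26.92
  Stage 3: F_3 = 10^(7.13/10) = 5.164, G_3 = 10^(−7.13/10) = 0.1936
  Stage 4: F_4 = 10^(6.76/10) = 4.742, G_4 = 10^(19.7/10) = 93.33
Friis cascade:
  F = 1.563 + (2.249 − 1)/0.6397 + (5.164 − 1)/17.22 + (4.742 − 1)/3.334 = 4.880
NF = 10 log₁₀(4.880) = 6.88 dB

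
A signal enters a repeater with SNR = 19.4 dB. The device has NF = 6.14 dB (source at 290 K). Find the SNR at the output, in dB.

13.26 dB

By definition F = SNR_in/SNR_out, so in dB: SNR_out = SNR_in − NF
SNR_out = 19.4 − 6.14 = 13.26 dB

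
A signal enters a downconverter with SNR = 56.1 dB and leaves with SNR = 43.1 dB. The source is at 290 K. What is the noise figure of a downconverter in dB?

NF (dB) = SNR_in(dB) − SNR_out(dB) when the source is at T₀
NF = 56.1 − 43.1 = 13.0 dB

13.0 dB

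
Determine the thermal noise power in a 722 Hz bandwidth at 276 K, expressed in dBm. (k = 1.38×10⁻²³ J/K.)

−145.6 dBm

P_n = kTB = 1.38×10⁻²³ × 276 × 7.22×10² = 2.75×10⁻¹⁸ W
In dBm: 10 log₁₀(2.75×10⁻¹⁸ / 10⁻³) = −145.6 dBm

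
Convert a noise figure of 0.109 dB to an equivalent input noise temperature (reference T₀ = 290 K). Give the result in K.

F = 10^(0.109/10) = 1.02542
T_e = (F − 1)·T₀ = (1.02542 − 1) × 290 = 7.37 K

7.37 K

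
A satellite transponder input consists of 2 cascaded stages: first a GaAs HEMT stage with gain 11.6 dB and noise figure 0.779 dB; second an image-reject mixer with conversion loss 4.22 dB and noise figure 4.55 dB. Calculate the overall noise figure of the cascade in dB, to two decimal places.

1.22 dB

Convert to linear (a loss of L dB is a gain of −L dB): F_i = 10^(NF_i/10), G_i = 10^(G_i,dB/10)
  Stage 1: F_1 = 10^(0.779/10) = 1.196, G_1 = 10^(11.6/10) = 14.45
  Stage 2: F_2 = 10^(4.55/10) = 2.851, G_2 = 10^(−4.22/10) = 0.3784
Friis cascade:
  F = 1.196 + (2.851 − 1)/14.45 = 1.325
NF = 10 log₁₀(1.325) = 1.22 dB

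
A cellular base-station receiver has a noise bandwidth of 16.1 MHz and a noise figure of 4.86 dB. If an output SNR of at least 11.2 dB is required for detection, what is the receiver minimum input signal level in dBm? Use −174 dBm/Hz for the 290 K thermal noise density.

Sensitivity = −174 + 10 log₁₀(B) + NF + SNR_min
= −174 + 72.07 + 4.86 + 11.2
= −85.87 dBm → −85.9 dBm

−85.9 dBm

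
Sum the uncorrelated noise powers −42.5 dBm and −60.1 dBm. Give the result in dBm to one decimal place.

Convert to linear, add, convert back:
P₁ = 5.62×10⁻⁸ W, P₂ = 9.77×10⁻¹⁰ W
P_tot = 5.72×10⁻⁸ W → 10 log₁₀(P_tot / 10⁻³) = −42.4 dBm

−42.4 dBm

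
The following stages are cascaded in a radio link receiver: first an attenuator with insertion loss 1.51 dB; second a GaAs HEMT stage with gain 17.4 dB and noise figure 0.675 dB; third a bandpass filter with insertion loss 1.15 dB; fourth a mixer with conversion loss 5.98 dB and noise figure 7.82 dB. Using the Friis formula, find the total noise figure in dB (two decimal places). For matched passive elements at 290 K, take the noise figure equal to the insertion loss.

Convert to linear (a loss of L dB is a gain of −L dB): F_i = 10^(NF_i/10), G_i = 10^(G_i,dB/10)
  Stage 1: F_1 = 10^(1.51/10) = 1.416, G_1 = 10^(−1.51/10) = 0.7063
  Stage 2: F_2 = 10^(0.675/10) = 1.168, G_2 = 10^(17.4/10) = 54.95
  Stage 3: F_3 = 10^(1.15/10) = 1.303, G_3 = 10^(−1.15/10) = 0.7674
  Stage 4: F_4 = 10^(7.82/10) = 6.053, G_4 = 10^(−5.98/10) = 0.2523
Friis cascade:
  F = 1.416 + (1.168 − 1)/0.7063 + (1.303 − 1)/38.82 + (6.053 − 1)/29.79 = 1.831
NF = 10 log₁₀(1.831) = 2.63 dB

2.63 dB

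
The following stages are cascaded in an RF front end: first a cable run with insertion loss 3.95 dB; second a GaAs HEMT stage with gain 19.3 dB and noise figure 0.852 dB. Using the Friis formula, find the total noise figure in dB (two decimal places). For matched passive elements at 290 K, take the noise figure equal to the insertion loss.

4.80 dB

Convert to linear (a loss of L dB is a gain of −L dB): F_i = 10^(NF_i/10), G_i = 10^(G_i,dB/10)
  Stage 1: F_1 = 10^(3.95/10) = 2.483, G_1 = 10^(−3.95/10) = 0.4027
  Stage 2: F_2 = 10^(0.852/10) = 1.217, G_2 = 10^(19.3/10) = 85.11
Friis cascade:
  F = 2.483 + (1.217 − 1)/0.4027 = 3.021
NF = 10 log₁₀(3.021) = 4.80 dB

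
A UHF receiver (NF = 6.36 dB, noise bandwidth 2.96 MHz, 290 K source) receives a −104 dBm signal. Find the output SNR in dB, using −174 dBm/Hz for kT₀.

Noise floor: N = −174 + 10 log₁₀(B) + NF
10 log₁₀(2.96×10⁶) = 64.71 dB
N = −174 + 64.71 + 6.36 = −102.93 dBm
SNR = P_sig − N = −104 − (−102.93) = −1.07 dB → −1.1 dB

−1.1 dB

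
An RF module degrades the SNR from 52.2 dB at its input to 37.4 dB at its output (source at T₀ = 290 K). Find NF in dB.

NF (dB) = SNR_in(dB) − SNR_out(dB) when the source is at T₀
NF = 52.2 − 37.4 = 14.8 dB

14.8 dB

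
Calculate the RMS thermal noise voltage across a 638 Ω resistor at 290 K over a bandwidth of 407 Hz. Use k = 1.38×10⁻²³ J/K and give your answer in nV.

64.5 nV

V_n = √(4kTRB)
4kTRB = 4 × 1.38×10⁻²³ × 290 × 6.38×10² × 4.07×10² = 4.16×10⁻¹⁵ V²
V_n = √(4.16×10⁻¹⁵) = 6.45×10⁻⁸ V = 64.5 nV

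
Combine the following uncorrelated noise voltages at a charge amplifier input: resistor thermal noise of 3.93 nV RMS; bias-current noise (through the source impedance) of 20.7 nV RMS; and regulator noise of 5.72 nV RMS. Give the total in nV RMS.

Uncorrelated sources add in power (mean-square): V_tot = √(ΣV_i²)
V_tot = √[(3.93×10⁻⁹)² + (2.07×10⁻⁸)² + (5.72×10⁻⁹)²] = 2.18×10⁻⁸ V = 21.8 nV

21.8 nV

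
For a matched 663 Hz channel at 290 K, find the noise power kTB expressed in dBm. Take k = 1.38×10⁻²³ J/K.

−145.8 dBm

P_n = kTB = 1.38×10⁻²³ × 290 × 6.63×10² = 2.65×10⁻¹⁸ W
In dBm: 10 log₁₀(2.65×10⁻¹⁸ / 10⁻³) = −145.8 dBm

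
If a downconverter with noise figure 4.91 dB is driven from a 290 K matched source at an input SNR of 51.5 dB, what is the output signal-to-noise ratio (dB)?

By definition F = SNR_in/SNR_out, so in dB: SNR_out = SNR_in − NF
SNR_out = 51.5 − 4.91 = 46.59 dB

46.59 dB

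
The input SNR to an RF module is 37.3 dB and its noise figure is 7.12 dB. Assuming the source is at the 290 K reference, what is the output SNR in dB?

By definition F = SNR_in/SNR_out, so in dB: SNR_out = SNR_in − NF
SNR_out = 37.3 − 7.12 = 30.18 dB

30.18 dB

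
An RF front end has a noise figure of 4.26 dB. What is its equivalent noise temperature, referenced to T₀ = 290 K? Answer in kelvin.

483 K

F = 10^(4.26/10) = 2.66686
T_e = (F − 1)·T₀ = (2.66686 − 1) × 290 = 483 K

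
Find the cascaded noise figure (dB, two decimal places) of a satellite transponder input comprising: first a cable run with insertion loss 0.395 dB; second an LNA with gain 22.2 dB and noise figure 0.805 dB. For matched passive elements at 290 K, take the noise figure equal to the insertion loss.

1.20 dB

Convert to linear (a loss of L dB is a gain of −L dB): F_i = 10^(NF_i/10), G_i = 10^(G_i,dB/10)
  Stage 1: F_1 = 10^(0.395/10) = 1.095, G_1 = 10^(−0.395/10) = 0.9131
  Stage 2: F_2 = 10^(0.805/10) = 1.204, G_2 = 10^(22.2/10) = 166.0
Friis cascade:
  F = 1.095 + (1.204 − 1)/0.9131 = 1.318
NF = 10 log₁₀(1.318) = 1.20 dB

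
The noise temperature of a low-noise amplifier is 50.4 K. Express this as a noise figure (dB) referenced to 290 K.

0.696 dB

F = 1 + T_e/T₀ = 1 + 50.4/290 = 1.17379
NF = 10 log₁₀(1.17379) = 0.696 dB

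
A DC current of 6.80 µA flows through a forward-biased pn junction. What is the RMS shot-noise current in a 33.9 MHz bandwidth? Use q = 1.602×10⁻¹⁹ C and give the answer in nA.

8.59 nA

I_n = √(2qI·B)
2qI·B = 2 × 1.602×10⁻¹⁹ × 6.80×10⁻⁶ × 3.39×10⁷ = 7.39×10⁻¹⁷ A²
I_n = √(7.39×10⁻¹⁷) = 8.59×10⁻⁹ A = 8.59 nA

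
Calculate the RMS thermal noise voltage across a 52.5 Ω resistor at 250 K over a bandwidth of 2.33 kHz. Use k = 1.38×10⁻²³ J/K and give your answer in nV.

V_n = √(4kTRB)
4kTRB = 4 × 1.38×10⁻²³ × 250 × 5.25×10¹ × 2.33×10³ = 1.69×10⁻¹⁵ V²
V_n = √(1.69×10⁻¹⁵) = 4.11×10⁻⁸ V = 41.1 nV

41.1 nV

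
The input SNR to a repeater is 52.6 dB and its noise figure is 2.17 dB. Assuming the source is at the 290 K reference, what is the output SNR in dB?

50.43 dB

By definition F = SNR_in/SNR_out, so in dB: SNR_out = SNR_in − NF
SNR_out = 52.6 − 2.17 = 50.43 dB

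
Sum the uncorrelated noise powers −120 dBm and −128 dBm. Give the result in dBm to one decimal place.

Convert to linear, add, convert back:
P₁ = 1.00×10⁻¹⁵ W, P₂ = 1.58×10⁻¹⁶ W
P_tot = 1.16×10⁻¹⁵ W → 10 log₁₀(P_tot / 10⁻³) = −119.4 dBm

−119.4 dBm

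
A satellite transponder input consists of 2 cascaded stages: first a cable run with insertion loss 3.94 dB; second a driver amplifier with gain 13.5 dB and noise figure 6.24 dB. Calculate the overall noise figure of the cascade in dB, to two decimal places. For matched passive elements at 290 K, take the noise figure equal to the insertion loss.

10.18 dB

Convert to linear (a loss of L dB is a gain of −L dB): F_i = 10^(NF_i/10), G_i = 10^(G_i,dB/10)
  Stage 1: F_1 = 10^(3.94/10) = 2.477, G_1 = 10^(−3.94/10) = 0.4036
  Stage 2: F_2 = 10^(6.24/10) = 4.207, G_2 = 10^(13.5/10) = 22.39
Friis cascade:
  F = 2.477 + (4.207 − 1)/0.4036 = 10.42
NF = 10 log₁₀(10.42) = 10.18 dB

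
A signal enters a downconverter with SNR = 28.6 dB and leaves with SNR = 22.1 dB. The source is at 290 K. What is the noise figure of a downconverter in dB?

6.5 dB

NF (dB) = SNR_in(dB) − SNR_out(dB) when the source is at T₀
NF = 28.6 − 22.1 = 6.5 dB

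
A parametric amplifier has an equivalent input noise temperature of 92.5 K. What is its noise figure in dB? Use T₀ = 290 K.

1.20 dB

F = 1 + T_e/T₀ = 1 + 92.5/290 = 1.31897
NF = 10 log₁₀(1.31897) = 1.20 dB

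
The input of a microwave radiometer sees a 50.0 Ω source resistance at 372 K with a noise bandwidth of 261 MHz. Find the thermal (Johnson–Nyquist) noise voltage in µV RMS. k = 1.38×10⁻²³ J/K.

16.4 µV

V_n = √(4kTRB)
4kTRB = 4 × 1.38×10⁻²³ × 372 × 5.00×10¹ × 2.61×10⁸ = 2.68×10⁻¹⁰ V²
V_n = √(2.68×10⁻¹⁰) = 1.64×10⁻⁵ V = 16.4 µV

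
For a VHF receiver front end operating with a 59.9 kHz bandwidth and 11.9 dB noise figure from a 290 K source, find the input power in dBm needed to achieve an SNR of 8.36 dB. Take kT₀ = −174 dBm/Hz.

Sensitivity = −174 + 10 log₁₀(B) + NF + SNR_min
= −174 + 47.77 + 11.9 + 8.36
= −105.97 dBm → −106.0 dBm

−106.0 dBm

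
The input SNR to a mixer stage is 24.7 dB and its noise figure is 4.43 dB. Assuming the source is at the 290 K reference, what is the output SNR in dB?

20.27 dB

By definition F = SNR_in/SNR_out, so in dB: SNR_out = SNR_in − NF
SNR_out = 24.7 − 4.43 = 20.27 dB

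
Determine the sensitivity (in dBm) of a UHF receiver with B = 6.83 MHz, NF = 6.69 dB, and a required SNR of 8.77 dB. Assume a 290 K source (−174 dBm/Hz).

Sensitivity = −174 + 10 log₁₀(B) + NF + SNR_min
= −174 + 68.34 + 6.69 + 8.77
= −90.20 dBm → −90.2 dBm

−90.2 dBm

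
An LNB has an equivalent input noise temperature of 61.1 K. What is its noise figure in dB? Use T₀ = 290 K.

0.830 dB

F = 1 + T_e/T₀ = 1 + 61.1/290 = 1.21069
NF = 10 log₁₀(1.21069) = 0.830 dB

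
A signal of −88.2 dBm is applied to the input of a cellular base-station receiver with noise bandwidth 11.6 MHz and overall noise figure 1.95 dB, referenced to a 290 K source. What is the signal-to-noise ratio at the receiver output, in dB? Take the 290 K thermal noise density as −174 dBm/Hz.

Noise floor: N = −174 + 10 log₁₀(B) + NF
10 log₁₀(1.16×10⁷) = 70.64 dB
N = −174 + 70.64 + 1.95 = −101.41 dBm
SNR = P_sig − N = −88.2 − (−101.41) = 13.21 dB → 13.2 dB

13.2 dB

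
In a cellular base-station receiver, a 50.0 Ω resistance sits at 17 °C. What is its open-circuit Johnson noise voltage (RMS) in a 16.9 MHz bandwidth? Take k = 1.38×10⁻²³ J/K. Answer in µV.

T = 17 °C + 273.15 = 290.15 K
V_n = √(4kTRB)
4kTRB = 4 × 1.38×10⁻²³ × 290.15 × 5.00×10¹ × 1.69×10⁷ = 1.35×10⁻¹¹ V²
V_n = √(1.35×10⁻¹¹) = 3.68×10⁻⁶ V = 3.68 µV

3.68 µV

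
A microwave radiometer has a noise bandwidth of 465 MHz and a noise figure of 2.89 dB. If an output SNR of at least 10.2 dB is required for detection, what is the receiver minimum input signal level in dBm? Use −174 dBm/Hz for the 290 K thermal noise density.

−74.2 dBm

Sensitivity = −174 + 10 log₁₀(B) + NF + SNR_min
= −174 + 86.67 + 2.89 + 10.2
= −74.24 dBm → −74.2 dBm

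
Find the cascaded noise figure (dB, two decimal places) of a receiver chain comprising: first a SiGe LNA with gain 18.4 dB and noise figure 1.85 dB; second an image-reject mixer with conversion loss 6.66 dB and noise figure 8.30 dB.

2.08 dB

Convert to linear (a loss of L dB is a gain of −L dB): F_i = 10^(NF_i/10), G_i = 10^(G_i,dB/10)
  Stage 1: F_1 = 10^(1.85/10) = 1.531, G_1 = 10^(18.4/10) = 69.18
  Stage 2: F_2 = 10^(8.30/10) = 6.761, G_2 = 10^(−6.66/10) = 0.2158
Friis cascade:
  F = 1.531 + (6.761 − 1)/69.18 = 1.614
NF = 10 log₁₀(1.614) = 2.08 dB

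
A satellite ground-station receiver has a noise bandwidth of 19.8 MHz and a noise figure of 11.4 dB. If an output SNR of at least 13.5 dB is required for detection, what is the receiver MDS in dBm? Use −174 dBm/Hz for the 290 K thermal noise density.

−76.1 dBm

Sensitivity = −174 + 10 log₁₀(B) + NF + SNR_min
= −174 + 72.97 + 11.4 + 13.5
= −76.13 dBm → −76.1 dBm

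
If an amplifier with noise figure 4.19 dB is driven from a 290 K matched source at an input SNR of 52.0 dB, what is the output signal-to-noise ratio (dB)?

By definition F = SNR_in/SNR_out, so in dB: SNR_out = SNR_in − NF
SNR_out = 52.0 − 4.19 = 47.81 dB

47.81 dB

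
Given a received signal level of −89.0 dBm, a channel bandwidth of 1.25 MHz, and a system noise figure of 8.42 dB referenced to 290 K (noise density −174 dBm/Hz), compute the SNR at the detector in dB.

15.6 dB

Noise floor: N = −174 + 10 log₁₀(B) + NF
10 log₁₀(1.25×10⁶) = 60.97 dB
N = −174 + 60.97 + 8.42 = −104.61 dBm
SNR = P_sig − N = −89.0 − (−104.61) = 15.61 dB → 15.6 dB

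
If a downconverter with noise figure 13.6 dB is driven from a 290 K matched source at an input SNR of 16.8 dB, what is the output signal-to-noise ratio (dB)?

3.2 dB

By definition F = SNR_in/SNR_out, so in dB: SNR_out = SNR_in − NF
SNR_out = 16.8 − 13.6 = 3.2 dB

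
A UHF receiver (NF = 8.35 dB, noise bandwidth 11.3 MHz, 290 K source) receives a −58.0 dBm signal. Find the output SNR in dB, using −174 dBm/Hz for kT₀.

37.1 dB

Noise floor: N = −174 + 10 log₁₀(B) + NF
10 log₁₀(1.13×10⁷) = 70.53 dB
N = −174 + 70.53 + 8.35 = −95.12 dBm
SNR = P_sig − N = −58.0 − (−95.12) = 37.12 dB → 37.1 dB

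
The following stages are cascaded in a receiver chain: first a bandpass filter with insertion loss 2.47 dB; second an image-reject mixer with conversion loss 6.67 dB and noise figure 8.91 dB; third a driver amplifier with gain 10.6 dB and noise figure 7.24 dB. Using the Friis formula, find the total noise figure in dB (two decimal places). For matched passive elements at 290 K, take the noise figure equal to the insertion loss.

Convert to linear (a loss of L dB is a gain of −L dB): F_i = 10^(NF_i/10), G_i = 10^(G_i,dB/10)
  Stage 1: F_1 = 10^(2.47/10) = 1.766, G_1 = 10^(−2.47/10) = 0.5662
  Stage 2: F_2 = 10^(8.91/10) = 7.780, G_2 = 10^(−6.67/10) = 0.2153
  Stage 3: F_3 = 10^(7.24/10) = 5.297, G_3 = 10^(10.6/10) = 11.48
Friis cascade:
  F = 1.766 + (7.780 − 1)/0.5662 + (5.297 − 1)/0.1219 = 48.99
NF = 10 log₁₀(48.99) = 16.90 dB

16.90 dB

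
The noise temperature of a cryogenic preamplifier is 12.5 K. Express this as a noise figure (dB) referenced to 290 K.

0.183 dB

F = 1 + T_e/T₀ = 1 + 12.5/290 = 1.0431
NF = 10 log₁₀(1.0431) = 0.183 dB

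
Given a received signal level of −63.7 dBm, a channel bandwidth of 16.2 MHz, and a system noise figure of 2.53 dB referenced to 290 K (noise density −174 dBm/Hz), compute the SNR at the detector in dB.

Noise floor: N = −174 + 10 log₁₀(B) + NF
10 log₁₀(1.62×10⁷) = 72.1 dB
N = −174 + 72.1 + 2.53 = −99.37 dBm
SNR = P_sig − N = −63.7 − (−99.37) = 35.67 dB → 35.7 dB

35.7 dB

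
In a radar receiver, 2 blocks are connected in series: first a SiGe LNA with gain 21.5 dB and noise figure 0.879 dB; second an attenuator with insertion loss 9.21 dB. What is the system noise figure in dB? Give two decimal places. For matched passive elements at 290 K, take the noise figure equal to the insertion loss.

Convert to linear (a loss of L dB is a gain of −L dB): F_i = 10^(NF_i/10), G_i = 10^(G_i,dB/10)
  Stage 1: F_1 = 10^(0.879/10) = 1.224, G_1 = 10^(21.5/10) = 141.3
  Stage 2: F_2 = 10^(9.21/10) = 8.337, G_2 = 10^(−9.21/10) = 0.1199
Friis cascade:
  F = 1.224 + (8.337 − 1)/141.3 = 1.276
NF = 10 log₁₀(1.276) = 1.06 dB

1.06 dB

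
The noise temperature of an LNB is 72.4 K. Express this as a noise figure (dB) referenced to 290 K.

0.968 dB

F = 1 + T_e/T₀ = 1 + 72.4/290 = 1.24966
NF = 10 log₁₀(1.24966) = 0.968 dB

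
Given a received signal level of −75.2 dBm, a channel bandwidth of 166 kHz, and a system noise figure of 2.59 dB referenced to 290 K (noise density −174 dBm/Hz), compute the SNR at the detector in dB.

44.0 dB

Noise floor: N = −174 + 10 log₁₀(B) + NF
10 log₁₀(1.66×10⁵) = 52.2 dB
N = −174 + 52.2 + 2.59 = −119.21 dBm
SNR = P_sig − N = −75.2 − (−119.21) = 44.01 dB → 44.0 dB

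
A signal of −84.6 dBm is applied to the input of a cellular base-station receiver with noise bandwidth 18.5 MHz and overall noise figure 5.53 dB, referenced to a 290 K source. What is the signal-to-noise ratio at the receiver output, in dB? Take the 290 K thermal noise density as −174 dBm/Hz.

11.2 dB

Noise floor: N = −174 + 10 log₁₀(B) + NF
10 log₁₀(1.85×10⁷) = 72.67 dB
N = −174 + 72.67 + 5.53 = −95.80 dBm
SNR = P_sig − N = −84.6 − (−95.80) = 11.20 dB → 11.2 dB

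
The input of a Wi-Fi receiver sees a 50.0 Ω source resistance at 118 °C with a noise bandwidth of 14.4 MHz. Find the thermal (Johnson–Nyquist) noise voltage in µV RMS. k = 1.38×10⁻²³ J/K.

3.94 µV

T = 118 °C + 273.15 = 391.15 K
V_n = √(4kTRB)
4kTRB = 4 × 1.38×10⁻²³ × 391.15 × 5.00×10¹ × 1.44×10⁷ = 1.55×10⁻¹¹ V²
V_n = √(1.55×10⁻¹¹) = 3.94×10⁻⁶ V = 3.94 µV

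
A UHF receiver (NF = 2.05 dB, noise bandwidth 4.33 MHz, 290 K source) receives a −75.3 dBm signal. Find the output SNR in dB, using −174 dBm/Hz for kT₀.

Noise floor: N = −174 + 10 log₁₀(B) + NF
10 log₁₀(4.33×10⁶) = 66.36 dB
N = −174 + 66.36 + 2.05 = −105.59 dBm
SNR = P_sig − N = −75.3 − (−105.59) = 30.29 dB → 30.3 dB

30.3 dB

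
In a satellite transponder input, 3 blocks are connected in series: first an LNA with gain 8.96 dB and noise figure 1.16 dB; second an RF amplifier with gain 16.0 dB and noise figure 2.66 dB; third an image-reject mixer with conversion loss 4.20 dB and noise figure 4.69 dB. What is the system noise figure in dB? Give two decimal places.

Convert to linear (a loss of L dB is a gain of −L dB): F_i = 10^(NF_i/10), G_i = 10^(G_i,dB/10)
  Stage 1: F_1 = 10^(1.16/10) = 1.306, G_1 = 10^(8.96/10) = 7.870
  Stage 2: F_2 = 10^(2.66/10) = 1.845, G_2 = 10^(16.0/10) = 39.81
  Stage 3: F_3 = 10^(4.69/10) = 2.944, G_3 = 10^(−4.20/10) = 0.3802
Friis cascade:
  F = 1.306 + (1.845 − 1)/7.870 + (2.944 − 1)/313.3 = 1.420
NF = 10 log₁₀(1.420) = 1.52 dB

1.52 dB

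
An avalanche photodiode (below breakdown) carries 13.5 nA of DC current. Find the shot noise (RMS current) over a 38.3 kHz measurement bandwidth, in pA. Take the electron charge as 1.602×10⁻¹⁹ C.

12.9 pA

I_n = √(2qI·B)
2qI·B = 2 × 1.602×10⁻¹⁹ × 1.35×10⁻⁸ × 3.83×10⁴ = 1.66×10⁻²² A²
I_n = √(1.66×10⁻²²) = 1.29×10⁻¹¹ A = 12.9 pA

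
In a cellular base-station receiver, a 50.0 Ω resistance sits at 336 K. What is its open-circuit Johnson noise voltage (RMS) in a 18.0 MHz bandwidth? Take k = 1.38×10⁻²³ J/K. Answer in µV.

V_n = √(4kTRB)
4kTRB = 4 × 1.38×10⁻²³ × 336 × 5.00×10¹ × 1.80×10⁷ = 1.67×10⁻¹¹ V²
V_n = √(1.67×10⁻¹¹) = 4.09×10⁻⁶ V = 4.09 µV

4.09 µV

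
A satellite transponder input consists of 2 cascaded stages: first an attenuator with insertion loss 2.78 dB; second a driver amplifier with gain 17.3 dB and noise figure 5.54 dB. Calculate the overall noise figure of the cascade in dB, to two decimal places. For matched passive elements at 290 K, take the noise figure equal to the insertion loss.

8.32 dB

Convert to linear (a loss of L dB is a gain of −L dB): F_i = 10^(NF_i/10), G_i = 10^(G_i,dB/10)
  Stage 1: F_1 = 10^(2.78/10) = 1.897, G_1 = 10^(−2.78/10) = 0.5272
  Stage 2: F_2 = 10^(5.54/10) = 3.581, G_2 = 10^(17.3/10) = 53.70
Friis cascade:
  F = 1.897 + (3.581 − 1)/0.5272 = 6.792
NF = 10 log₁₀(6.792) = 8.32 dB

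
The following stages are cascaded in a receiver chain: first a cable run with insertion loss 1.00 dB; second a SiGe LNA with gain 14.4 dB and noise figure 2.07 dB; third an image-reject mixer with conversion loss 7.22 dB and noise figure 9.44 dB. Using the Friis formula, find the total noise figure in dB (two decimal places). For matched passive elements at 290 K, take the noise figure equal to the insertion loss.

Convert to linear (a loss of L dB is a gain of −L dB): F_i = 10^(NF_i/10), G_i = 10^(G_i,dB/10)
  Stage 1: F_1 = 10^(1.00/10) = 1.259, G_1 = 10^(−1.00/10) = 0.7943
  Stage 2: F_2 = 10^(2.07/10) = 1.611, G_2 = 10^(14.4/10) = 27.54
  Stage 3: F_3 = 10^(9.44/10) = 8.790, G_3 = 10^(−7.22/10) = 0.1897
Friis cascade:
  F = 1.259 + (1.611 − 1)/0.7943 + (8.790 − 1)/21.88 = 2.384
NF = 10 log₁₀(2.384) = 3.77 dB

3.77 dB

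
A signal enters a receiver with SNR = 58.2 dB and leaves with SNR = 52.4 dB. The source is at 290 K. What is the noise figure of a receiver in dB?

5.8 dB

NF (dB) = SNR_in(dB) − SNR_out(dB) when the source is at T₀
NF = 58.2 − 52.4 = 5.8 dB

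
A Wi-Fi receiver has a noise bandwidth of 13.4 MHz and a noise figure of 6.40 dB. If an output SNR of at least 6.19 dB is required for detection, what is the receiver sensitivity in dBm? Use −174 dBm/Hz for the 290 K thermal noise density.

Sensitivity = −174 + 10 log₁₀(B) + NF + SNR_min
= −174 + 71.27 + 6.40 + 6.19
= −90.14 dBm → −90.1 dBm

−90.1 dBm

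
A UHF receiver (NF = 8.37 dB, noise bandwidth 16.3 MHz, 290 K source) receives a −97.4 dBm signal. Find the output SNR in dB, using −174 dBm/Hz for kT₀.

Noise floor: N = −174 + 10 log₁₀(B) + NF
10 log₁₀(1.63×10⁷) = 72.12 dB
N = −174 + 72.12 + 8.37 = −93.51 dBm
SNR = P_sig − N = −97.4 − (−93.51) = −3.89 dB → −3.9 dB

−3.9 dB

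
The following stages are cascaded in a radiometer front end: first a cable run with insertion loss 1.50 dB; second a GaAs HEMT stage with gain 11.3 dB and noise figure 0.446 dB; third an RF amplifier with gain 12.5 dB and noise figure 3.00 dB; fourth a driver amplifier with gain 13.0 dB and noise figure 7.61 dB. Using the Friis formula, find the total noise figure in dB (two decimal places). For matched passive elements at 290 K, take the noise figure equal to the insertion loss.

Convert to linear (a loss of L dB is a gain of −L dB): F_i = 10^(NF_i/10), G_i = 10^(G_i,dB/10)
  Stage 1: F_1 = 10^(1.50/10) = 1.413, G_1 = 10^(−1.50/10) = 0.7079
  Stage 2: F_2 = 10^(0.446/10) = 1.108, G_2 = 10^(11.3/10) = 13.49
  Stage 3: F_3 = 10^(3.00/10) = 1.995, G_3 = 10^(12.5/10) = 17.78
  Stage 4: F_4 = 10^(7.61/10) = 5.768, G_4 = 10^(13.0/10) = 19.95
Friis cascade:
  F = 1.413 + (1.108 − 1)/0.7079 + (1.995 − 1)/9.550 + (5.768 − 1)/169.8 = 1.698
NF = 10 log₁₀(1.698) = 2.30 dB

2.30 dB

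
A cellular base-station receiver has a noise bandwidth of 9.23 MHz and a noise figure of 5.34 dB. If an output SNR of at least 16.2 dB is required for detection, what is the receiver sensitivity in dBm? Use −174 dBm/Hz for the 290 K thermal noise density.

Sensitivity = −174 + 10 log₁₀(B) + NF + SNR_min
= −174 + 69.65 + 5.34 + 16.2
= −82.81 dBm → −82.8 dBm

−82.8 dBm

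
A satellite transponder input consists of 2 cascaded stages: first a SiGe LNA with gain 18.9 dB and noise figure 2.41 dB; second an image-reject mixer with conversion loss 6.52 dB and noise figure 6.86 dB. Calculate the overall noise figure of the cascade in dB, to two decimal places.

Convert to linear (a loss of L dB is a gain of −L dB): F_i = 10^(NF_i/10), G_i = 10^(G_i,dB/10)
  Stage 1: F_1 = 10^(2.41/10) = 1.742, G_1 = 10^(18.9/10) = 77.62
  Stage 2: F_2 = 10^(6.86/10) = 4.853, G_2 = 10^(−6.52/10) = 0.2228
Friis cascade:
  F = 1.742 + (4.853 − 1)/77.62 = 1.791
NF = 10 log₁₀(1.791) = 2.53 dB

2.53 dB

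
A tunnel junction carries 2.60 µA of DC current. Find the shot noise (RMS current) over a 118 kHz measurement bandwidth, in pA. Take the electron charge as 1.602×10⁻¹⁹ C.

I_n = √(2qI·B)
2qI·B = 2 × 1.602×10⁻¹⁹ × 2.60×10⁻⁶ × 1.18×10⁵ = 9.83×10⁻²⁰ A²
I_n = √(9.83×10⁻²⁰) = 3.14×10⁻¹⁰ A = 314 pA

314 pA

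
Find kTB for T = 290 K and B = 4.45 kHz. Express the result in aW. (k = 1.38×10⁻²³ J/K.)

P_n = kTB = 1.38×10⁻²³ × 290 × 4.45×10³ = 1.78×10⁻¹⁷ W = 17.8 aW

17.8 aW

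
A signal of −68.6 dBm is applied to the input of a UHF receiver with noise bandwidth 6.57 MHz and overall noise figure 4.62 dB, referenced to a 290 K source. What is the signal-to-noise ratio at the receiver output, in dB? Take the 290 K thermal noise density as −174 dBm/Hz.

Noise floor: N = −174 + 10 log₁₀(B) + NF
10 log₁₀(6.57×10⁶) = 68.18 dB
N = −174 + 68.18 + 4.62 = −101.20 dBm
SNR = P_sig − N = −68.6 − (−101.20) = 32.60 dB → 32.6 dB

32.6 dB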